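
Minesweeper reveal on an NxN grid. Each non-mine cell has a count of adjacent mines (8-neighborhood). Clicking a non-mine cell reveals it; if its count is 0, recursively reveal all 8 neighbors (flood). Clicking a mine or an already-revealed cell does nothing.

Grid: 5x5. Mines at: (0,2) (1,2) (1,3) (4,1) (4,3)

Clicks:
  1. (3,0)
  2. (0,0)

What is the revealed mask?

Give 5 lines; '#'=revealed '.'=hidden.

Answer: ##...
##...
##...
##...
.....

Derivation:
Click 1 (3,0) count=1: revealed 1 new [(3,0)] -> total=1
Click 2 (0,0) count=0: revealed 7 new [(0,0) (0,1) (1,0) (1,1) (2,0) (2,1) (3,1)] -> total=8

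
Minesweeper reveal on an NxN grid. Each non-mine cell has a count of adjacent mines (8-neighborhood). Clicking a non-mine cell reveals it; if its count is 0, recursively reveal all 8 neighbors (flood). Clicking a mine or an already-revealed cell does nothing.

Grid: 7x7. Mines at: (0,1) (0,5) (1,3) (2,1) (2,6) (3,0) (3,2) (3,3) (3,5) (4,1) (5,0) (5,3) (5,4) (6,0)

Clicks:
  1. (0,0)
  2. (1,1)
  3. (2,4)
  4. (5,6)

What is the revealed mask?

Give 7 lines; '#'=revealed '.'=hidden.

Click 1 (0,0) count=1: revealed 1 new [(0,0)] -> total=1
Click 2 (1,1) count=2: revealed 1 new [(1,1)] -> total=2
Click 3 (2,4) count=3: revealed 1 new [(2,4)] -> total=3
Click 4 (5,6) count=0: revealed 6 new [(4,5) (4,6) (5,5) (5,6) (6,5) (6,6)] -> total=9

Answer: #......
.#.....
....#..
.......
.....##
.....##
.....##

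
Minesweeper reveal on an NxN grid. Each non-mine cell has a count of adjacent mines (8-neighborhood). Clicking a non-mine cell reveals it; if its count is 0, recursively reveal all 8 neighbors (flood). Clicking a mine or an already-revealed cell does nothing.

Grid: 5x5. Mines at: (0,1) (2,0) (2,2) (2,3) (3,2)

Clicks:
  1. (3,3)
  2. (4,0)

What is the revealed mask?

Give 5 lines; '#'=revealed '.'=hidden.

Answer: .....
.....
.....
##.#.
##...

Derivation:
Click 1 (3,3) count=3: revealed 1 new [(3,3)] -> total=1
Click 2 (4,0) count=0: revealed 4 new [(3,0) (3,1) (4,0) (4,1)] -> total=5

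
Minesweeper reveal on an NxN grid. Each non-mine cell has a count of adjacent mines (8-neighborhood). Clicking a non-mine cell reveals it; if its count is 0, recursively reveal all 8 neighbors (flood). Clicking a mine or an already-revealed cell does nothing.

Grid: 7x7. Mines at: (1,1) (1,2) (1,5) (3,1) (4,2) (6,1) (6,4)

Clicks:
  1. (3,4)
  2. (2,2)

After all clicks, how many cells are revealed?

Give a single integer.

Answer: 19

Derivation:
Click 1 (3,4) count=0: revealed 18 new [(2,3) (2,4) (2,5) (2,6) (3,3) (3,4) (3,5) (3,6) (4,3) (4,4) (4,5) (4,6) (5,3) (5,4) (5,5) (5,6) (6,5) (6,6)] -> total=18
Click 2 (2,2) count=3: revealed 1 new [(2,2)] -> total=19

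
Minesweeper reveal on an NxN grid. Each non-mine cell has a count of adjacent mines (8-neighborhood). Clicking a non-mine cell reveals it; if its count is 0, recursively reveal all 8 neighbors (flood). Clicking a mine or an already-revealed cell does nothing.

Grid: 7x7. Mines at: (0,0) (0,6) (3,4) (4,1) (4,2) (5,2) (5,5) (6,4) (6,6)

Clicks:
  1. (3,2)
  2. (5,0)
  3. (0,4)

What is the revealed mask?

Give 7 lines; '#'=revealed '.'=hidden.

Answer: .#####.
######.
######.
####...
.......
#......
.......

Derivation:
Click 1 (3,2) count=2: revealed 1 new [(3,2)] -> total=1
Click 2 (5,0) count=1: revealed 1 new [(5,0)] -> total=2
Click 3 (0,4) count=0: revealed 20 new [(0,1) (0,2) (0,3) (0,4) (0,5) (1,0) (1,1) (1,2) (1,3) (1,4) (1,5) (2,0) (2,1) (2,2) (2,3) (2,4) (2,5) (3,0) (3,1) (3,3)] -> total=22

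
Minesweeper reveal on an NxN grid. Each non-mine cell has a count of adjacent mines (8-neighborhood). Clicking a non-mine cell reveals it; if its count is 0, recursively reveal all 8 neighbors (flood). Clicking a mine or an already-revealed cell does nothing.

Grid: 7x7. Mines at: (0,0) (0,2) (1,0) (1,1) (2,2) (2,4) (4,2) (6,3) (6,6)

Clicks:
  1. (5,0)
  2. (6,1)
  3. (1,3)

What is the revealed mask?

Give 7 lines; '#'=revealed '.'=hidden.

Answer: .......
...#...
##.....
##.....
##.....
###....
###....

Derivation:
Click 1 (5,0) count=0: revealed 12 new [(2,0) (2,1) (3,0) (3,1) (4,0) (4,1) (5,0) (5,1) (5,2) (6,0) (6,1) (6,2)] -> total=12
Click 2 (6,1) count=0: revealed 0 new [(none)] -> total=12
Click 3 (1,3) count=3: revealed 1 new [(1,3)] -> total=13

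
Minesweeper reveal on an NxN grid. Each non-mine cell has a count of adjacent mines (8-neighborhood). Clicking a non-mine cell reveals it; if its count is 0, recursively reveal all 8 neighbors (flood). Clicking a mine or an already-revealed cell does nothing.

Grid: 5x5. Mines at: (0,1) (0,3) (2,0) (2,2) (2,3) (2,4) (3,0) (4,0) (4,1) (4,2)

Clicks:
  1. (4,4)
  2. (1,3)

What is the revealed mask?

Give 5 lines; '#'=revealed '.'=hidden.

Answer: .....
...#.
.....
...##
...##

Derivation:
Click 1 (4,4) count=0: revealed 4 new [(3,3) (3,4) (4,3) (4,4)] -> total=4
Click 2 (1,3) count=4: revealed 1 new [(1,3)] -> total=5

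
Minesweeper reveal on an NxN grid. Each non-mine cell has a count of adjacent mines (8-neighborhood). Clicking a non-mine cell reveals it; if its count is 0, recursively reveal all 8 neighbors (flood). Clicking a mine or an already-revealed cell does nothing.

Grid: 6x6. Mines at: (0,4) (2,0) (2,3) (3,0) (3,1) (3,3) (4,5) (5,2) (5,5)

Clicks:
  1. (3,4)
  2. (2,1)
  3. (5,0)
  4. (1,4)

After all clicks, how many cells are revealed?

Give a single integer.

Click 1 (3,4) count=3: revealed 1 new [(3,4)] -> total=1
Click 2 (2,1) count=3: revealed 1 new [(2,1)] -> total=2
Click 3 (5,0) count=0: revealed 4 new [(4,0) (4,1) (5,0) (5,1)] -> total=6
Click 4 (1,4) count=2: revealed 1 new [(1,4)] -> total=7

Answer: 7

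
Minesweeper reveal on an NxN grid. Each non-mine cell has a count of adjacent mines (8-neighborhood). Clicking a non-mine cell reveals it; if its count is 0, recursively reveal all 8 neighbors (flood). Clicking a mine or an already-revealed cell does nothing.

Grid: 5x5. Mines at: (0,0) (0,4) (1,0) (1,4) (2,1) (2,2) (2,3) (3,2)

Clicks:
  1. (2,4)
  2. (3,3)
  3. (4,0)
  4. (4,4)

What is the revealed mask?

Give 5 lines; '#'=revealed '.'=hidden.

Click 1 (2,4) count=2: revealed 1 new [(2,4)] -> total=1
Click 2 (3,3) count=3: revealed 1 new [(3,3)] -> total=2
Click 3 (4,0) count=0: revealed 4 new [(3,0) (3,1) (4,0) (4,1)] -> total=6
Click 4 (4,4) count=0: revealed 3 new [(3,4) (4,3) (4,4)] -> total=9

Answer: .....
.....
....#
##.##
##.##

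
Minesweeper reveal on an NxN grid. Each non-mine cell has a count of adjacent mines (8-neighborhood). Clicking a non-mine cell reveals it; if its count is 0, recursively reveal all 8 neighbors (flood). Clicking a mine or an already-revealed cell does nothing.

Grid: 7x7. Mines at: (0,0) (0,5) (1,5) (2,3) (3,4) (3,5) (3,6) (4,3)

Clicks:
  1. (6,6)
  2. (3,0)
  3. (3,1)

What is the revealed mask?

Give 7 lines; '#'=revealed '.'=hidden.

Answer: .......
###....
###....
###....
###.###
#######
#######

Derivation:
Click 1 (6,6) count=0: revealed 29 new [(1,0) (1,1) (1,2) (2,0) (2,1) (2,2) (3,0) (3,1) (3,2) (4,0) (4,1) (4,2) (4,4) (4,5) (4,6) (5,0) (5,1) (5,2) (5,3) (5,4) (5,5) (5,6) (6,0) (6,1) (6,2) (6,3) (6,4) (6,5) (6,6)] -> total=29
Click 2 (3,0) count=0: revealed 0 new [(none)] -> total=29
Click 3 (3,1) count=0: revealed 0 new [(none)] -> total=29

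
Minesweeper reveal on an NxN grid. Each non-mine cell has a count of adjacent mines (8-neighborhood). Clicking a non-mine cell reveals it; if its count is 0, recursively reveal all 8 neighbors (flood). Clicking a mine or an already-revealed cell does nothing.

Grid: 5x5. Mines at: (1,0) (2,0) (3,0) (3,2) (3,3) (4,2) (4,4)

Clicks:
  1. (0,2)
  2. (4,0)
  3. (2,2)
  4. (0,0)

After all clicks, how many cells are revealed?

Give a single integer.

Click 1 (0,2) count=0: revealed 12 new [(0,1) (0,2) (0,3) (0,4) (1,1) (1,2) (1,3) (1,4) (2,1) (2,2) (2,3) (2,4)] -> total=12
Click 2 (4,0) count=1: revealed 1 new [(4,0)] -> total=13
Click 3 (2,2) count=2: revealed 0 new [(none)] -> total=13
Click 4 (0,0) count=1: revealed 1 new [(0,0)] -> total=14

Answer: 14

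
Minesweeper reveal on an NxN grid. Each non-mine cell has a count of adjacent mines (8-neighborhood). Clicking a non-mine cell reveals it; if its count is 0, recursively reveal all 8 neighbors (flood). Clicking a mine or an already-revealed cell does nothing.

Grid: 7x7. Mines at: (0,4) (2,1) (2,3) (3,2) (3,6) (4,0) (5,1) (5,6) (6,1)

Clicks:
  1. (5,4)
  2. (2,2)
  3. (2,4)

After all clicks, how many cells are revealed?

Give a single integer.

Answer: 17

Derivation:
Click 1 (5,4) count=0: revealed 15 new [(3,3) (3,4) (3,5) (4,2) (4,3) (4,4) (4,5) (5,2) (5,3) (5,4) (5,5) (6,2) (6,3) (6,4) (6,5)] -> total=15
Click 2 (2,2) count=3: revealed 1 new [(2,2)] -> total=16
Click 3 (2,4) count=1: revealed 1 new [(2,4)] -> total=17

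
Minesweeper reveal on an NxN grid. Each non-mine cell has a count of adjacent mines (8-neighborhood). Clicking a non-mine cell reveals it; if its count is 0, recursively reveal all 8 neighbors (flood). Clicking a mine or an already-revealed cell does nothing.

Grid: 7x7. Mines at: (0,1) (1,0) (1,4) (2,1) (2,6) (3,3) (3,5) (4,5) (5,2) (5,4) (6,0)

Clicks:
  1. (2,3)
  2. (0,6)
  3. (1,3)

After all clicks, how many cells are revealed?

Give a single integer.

Click 1 (2,3) count=2: revealed 1 new [(2,3)] -> total=1
Click 2 (0,6) count=0: revealed 4 new [(0,5) (0,6) (1,5) (1,6)] -> total=5
Click 3 (1,3) count=1: revealed 1 new [(1,3)] -> total=6

Answer: 6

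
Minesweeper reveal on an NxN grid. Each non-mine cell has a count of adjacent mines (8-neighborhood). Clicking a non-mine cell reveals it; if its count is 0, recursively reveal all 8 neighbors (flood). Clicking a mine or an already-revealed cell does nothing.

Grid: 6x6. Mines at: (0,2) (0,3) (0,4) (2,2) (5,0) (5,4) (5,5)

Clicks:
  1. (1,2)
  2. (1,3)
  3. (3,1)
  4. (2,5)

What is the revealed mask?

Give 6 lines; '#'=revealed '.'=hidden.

Click 1 (1,2) count=3: revealed 1 new [(1,2)] -> total=1
Click 2 (1,3) count=4: revealed 1 new [(1,3)] -> total=2
Click 3 (3,1) count=1: revealed 1 new [(3,1)] -> total=3
Click 4 (2,5) count=0: revealed 11 new [(1,4) (1,5) (2,3) (2,4) (2,5) (3,3) (3,4) (3,5) (4,3) (4,4) (4,5)] -> total=14

Answer: ......
..####
...###
.#.###
...###
......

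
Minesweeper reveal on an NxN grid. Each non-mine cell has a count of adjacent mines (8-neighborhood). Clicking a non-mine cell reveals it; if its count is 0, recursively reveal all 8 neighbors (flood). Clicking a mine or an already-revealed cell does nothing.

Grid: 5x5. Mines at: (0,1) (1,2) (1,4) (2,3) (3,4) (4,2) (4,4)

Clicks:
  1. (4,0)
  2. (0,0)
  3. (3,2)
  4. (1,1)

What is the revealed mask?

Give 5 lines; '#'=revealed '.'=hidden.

Answer: #....
##...
##...
###..
##...

Derivation:
Click 1 (4,0) count=0: revealed 8 new [(1,0) (1,1) (2,0) (2,1) (3,0) (3,1) (4,0) (4,1)] -> total=8
Click 2 (0,0) count=1: revealed 1 new [(0,0)] -> total=9
Click 3 (3,2) count=2: revealed 1 new [(3,2)] -> total=10
Click 4 (1,1) count=2: revealed 0 new [(none)] -> total=10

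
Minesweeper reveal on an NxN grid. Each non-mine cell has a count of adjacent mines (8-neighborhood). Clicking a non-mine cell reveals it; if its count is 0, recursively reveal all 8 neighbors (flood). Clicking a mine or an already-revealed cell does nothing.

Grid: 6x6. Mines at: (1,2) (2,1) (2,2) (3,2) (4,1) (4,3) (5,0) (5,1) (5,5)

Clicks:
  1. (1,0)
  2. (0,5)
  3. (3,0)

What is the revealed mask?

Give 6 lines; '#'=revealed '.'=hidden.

Answer: ...###
#..###
...###
#..###
....##
......

Derivation:
Click 1 (1,0) count=1: revealed 1 new [(1,0)] -> total=1
Click 2 (0,5) count=0: revealed 14 new [(0,3) (0,4) (0,5) (1,3) (1,4) (1,5) (2,3) (2,4) (2,5) (3,3) (3,4) (3,5) (4,4) (4,5)] -> total=15
Click 3 (3,0) count=2: revealed 1 new [(3,0)] -> total=16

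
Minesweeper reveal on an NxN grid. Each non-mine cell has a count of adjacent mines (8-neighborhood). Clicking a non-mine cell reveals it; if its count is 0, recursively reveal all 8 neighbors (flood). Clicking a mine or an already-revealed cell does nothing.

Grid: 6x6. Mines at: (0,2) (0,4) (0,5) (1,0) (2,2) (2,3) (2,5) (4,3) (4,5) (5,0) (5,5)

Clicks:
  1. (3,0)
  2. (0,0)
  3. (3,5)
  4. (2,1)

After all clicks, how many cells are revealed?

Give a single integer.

Click 1 (3,0) count=0: revealed 6 new [(2,0) (2,1) (3,0) (3,1) (4,0) (4,1)] -> total=6
Click 2 (0,0) count=1: revealed 1 new [(0,0)] -> total=7
Click 3 (3,5) count=2: revealed 1 new [(3,5)] -> total=8
Click 4 (2,1) count=2: revealed 0 new [(none)] -> total=8

Answer: 8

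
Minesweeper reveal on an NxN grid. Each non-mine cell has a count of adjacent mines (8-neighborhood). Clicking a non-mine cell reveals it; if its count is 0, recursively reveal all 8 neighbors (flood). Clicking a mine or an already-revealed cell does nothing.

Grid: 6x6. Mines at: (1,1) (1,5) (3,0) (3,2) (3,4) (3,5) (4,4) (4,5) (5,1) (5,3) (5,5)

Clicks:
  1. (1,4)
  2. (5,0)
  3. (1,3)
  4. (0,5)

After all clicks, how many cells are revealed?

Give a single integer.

Click 1 (1,4) count=1: revealed 1 new [(1,4)] -> total=1
Click 2 (5,0) count=1: revealed 1 new [(5,0)] -> total=2
Click 3 (1,3) count=0: revealed 8 new [(0,2) (0,3) (0,4) (1,2) (1,3) (2,2) (2,3) (2,4)] -> total=10
Click 4 (0,5) count=1: revealed 1 new [(0,5)] -> total=11

Answer: 11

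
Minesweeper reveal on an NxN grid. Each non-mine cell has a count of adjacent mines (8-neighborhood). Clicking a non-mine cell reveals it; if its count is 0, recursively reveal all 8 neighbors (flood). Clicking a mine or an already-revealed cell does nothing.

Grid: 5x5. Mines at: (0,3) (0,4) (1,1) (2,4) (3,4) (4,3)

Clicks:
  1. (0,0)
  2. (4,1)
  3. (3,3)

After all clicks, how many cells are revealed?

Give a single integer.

Click 1 (0,0) count=1: revealed 1 new [(0,0)] -> total=1
Click 2 (4,1) count=0: revealed 9 new [(2,0) (2,1) (2,2) (3,0) (3,1) (3,2) (4,0) (4,1) (4,2)] -> total=10
Click 3 (3,3) count=3: revealed 1 new [(3,3)] -> total=11

Answer: 11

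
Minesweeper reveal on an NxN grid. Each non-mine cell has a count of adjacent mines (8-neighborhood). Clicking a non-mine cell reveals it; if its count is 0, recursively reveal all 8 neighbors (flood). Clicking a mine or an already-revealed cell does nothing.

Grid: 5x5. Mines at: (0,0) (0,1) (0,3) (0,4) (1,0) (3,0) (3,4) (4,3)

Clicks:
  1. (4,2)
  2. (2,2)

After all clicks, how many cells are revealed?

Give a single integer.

Answer: 10

Derivation:
Click 1 (4,2) count=1: revealed 1 new [(4,2)] -> total=1
Click 2 (2,2) count=0: revealed 9 new [(1,1) (1,2) (1,3) (2,1) (2,2) (2,3) (3,1) (3,2) (3,3)] -> total=10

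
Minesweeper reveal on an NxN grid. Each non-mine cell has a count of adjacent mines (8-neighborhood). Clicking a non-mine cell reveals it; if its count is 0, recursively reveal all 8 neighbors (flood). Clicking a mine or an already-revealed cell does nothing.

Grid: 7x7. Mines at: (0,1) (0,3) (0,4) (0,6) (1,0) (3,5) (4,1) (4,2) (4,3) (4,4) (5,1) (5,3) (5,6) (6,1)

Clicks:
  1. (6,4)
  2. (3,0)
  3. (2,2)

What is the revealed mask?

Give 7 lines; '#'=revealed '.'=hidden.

Answer: .......
.####..
.####..
#####..
.......
.......
....#..

Derivation:
Click 1 (6,4) count=1: revealed 1 new [(6,4)] -> total=1
Click 2 (3,0) count=1: revealed 1 new [(3,0)] -> total=2
Click 3 (2,2) count=0: revealed 12 new [(1,1) (1,2) (1,3) (1,4) (2,1) (2,2) (2,3) (2,4) (3,1) (3,2) (3,3) (3,4)] -> total=14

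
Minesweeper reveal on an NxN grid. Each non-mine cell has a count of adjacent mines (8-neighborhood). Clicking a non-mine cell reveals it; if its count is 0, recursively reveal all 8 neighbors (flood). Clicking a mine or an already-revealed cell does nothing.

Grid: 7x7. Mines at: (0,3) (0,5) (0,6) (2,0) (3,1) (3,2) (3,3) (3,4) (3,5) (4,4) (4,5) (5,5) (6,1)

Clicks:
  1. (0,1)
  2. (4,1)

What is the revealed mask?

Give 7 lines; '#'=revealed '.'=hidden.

Answer: ###....
###....
.......
.......
.#.....
.......
.......

Derivation:
Click 1 (0,1) count=0: revealed 6 new [(0,0) (0,1) (0,2) (1,0) (1,1) (1,2)] -> total=6
Click 2 (4,1) count=2: revealed 1 new [(4,1)] -> total=7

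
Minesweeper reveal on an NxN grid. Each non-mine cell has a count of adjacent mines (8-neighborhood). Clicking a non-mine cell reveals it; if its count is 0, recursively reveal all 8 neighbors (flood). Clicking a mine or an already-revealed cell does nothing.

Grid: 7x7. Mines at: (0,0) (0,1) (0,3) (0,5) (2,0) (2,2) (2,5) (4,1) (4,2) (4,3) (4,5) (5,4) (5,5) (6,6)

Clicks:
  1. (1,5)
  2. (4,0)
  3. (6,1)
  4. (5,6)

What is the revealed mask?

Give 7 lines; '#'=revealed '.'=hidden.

Answer: .......
.....#.
.......
.......
#......
####..#
####...

Derivation:
Click 1 (1,5) count=2: revealed 1 new [(1,5)] -> total=1
Click 2 (4,0) count=1: revealed 1 new [(4,0)] -> total=2
Click 3 (6,1) count=0: revealed 8 new [(5,0) (5,1) (5,2) (5,3) (6,0) (6,1) (6,2) (6,3)] -> total=10
Click 4 (5,6) count=3: revealed 1 new [(5,6)] -> total=11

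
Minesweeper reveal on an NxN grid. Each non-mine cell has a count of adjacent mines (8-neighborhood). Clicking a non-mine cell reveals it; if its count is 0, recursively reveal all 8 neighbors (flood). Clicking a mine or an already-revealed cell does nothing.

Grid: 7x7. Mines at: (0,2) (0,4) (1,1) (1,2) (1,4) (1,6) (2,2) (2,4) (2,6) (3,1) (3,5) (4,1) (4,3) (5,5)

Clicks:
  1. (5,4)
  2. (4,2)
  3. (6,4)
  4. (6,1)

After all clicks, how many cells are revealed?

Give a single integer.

Click 1 (5,4) count=2: revealed 1 new [(5,4)] -> total=1
Click 2 (4,2) count=3: revealed 1 new [(4,2)] -> total=2
Click 3 (6,4) count=1: revealed 1 new [(6,4)] -> total=3
Click 4 (6,1) count=0: revealed 8 new [(5,0) (5,1) (5,2) (5,3) (6,0) (6,1) (6,2) (6,3)] -> total=11

Answer: 11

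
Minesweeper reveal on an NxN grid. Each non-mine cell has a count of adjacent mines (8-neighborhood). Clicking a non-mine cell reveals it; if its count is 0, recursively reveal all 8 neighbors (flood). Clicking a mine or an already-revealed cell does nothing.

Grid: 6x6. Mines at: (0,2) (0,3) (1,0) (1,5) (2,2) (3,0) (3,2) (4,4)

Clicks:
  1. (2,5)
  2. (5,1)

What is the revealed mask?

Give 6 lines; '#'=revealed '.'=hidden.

Answer: ......
......
.....#
......
####..
####..

Derivation:
Click 1 (2,5) count=1: revealed 1 new [(2,5)] -> total=1
Click 2 (5,1) count=0: revealed 8 new [(4,0) (4,1) (4,2) (4,3) (5,0) (5,1) (5,2) (5,3)] -> total=9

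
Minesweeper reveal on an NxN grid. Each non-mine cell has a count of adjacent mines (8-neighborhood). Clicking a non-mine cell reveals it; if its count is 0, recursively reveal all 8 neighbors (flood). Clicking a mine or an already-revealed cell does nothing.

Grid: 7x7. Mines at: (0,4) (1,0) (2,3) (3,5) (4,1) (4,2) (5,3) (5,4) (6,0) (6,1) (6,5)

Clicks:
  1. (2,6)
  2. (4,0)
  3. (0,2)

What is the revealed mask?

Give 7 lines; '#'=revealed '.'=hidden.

Click 1 (2,6) count=1: revealed 1 new [(2,6)] -> total=1
Click 2 (4,0) count=1: revealed 1 new [(4,0)] -> total=2
Click 3 (0,2) count=0: revealed 6 new [(0,1) (0,2) (0,3) (1,1) (1,2) (1,3)] -> total=8

Answer: .###...
.###...
......#
.......
#......
.......
.......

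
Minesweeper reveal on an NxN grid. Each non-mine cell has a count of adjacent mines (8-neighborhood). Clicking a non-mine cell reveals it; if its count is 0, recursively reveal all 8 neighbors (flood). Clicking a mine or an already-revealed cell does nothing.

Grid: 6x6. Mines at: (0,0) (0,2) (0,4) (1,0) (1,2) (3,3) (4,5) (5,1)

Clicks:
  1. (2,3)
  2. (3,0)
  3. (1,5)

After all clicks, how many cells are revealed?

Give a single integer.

Click 1 (2,3) count=2: revealed 1 new [(2,3)] -> total=1
Click 2 (3,0) count=0: revealed 9 new [(2,0) (2,1) (2,2) (3,0) (3,1) (3,2) (4,0) (4,1) (4,2)] -> total=10
Click 3 (1,5) count=1: revealed 1 new [(1,5)] -> total=11

Answer: 11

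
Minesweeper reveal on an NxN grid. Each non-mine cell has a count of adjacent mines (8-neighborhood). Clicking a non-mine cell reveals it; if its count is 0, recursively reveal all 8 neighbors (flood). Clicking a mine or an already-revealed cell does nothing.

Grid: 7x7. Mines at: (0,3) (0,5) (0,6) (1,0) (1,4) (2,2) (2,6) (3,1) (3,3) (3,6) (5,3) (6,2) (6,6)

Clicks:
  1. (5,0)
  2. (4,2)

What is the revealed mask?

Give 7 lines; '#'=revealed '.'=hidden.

Answer: .......
.......
.......
.......
###....
##.....
##.....

Derivation:
Click 1 (5,0) count=0: revealed 6 new [(4,0) (4,1) (5,0) (5,1) (6,0) (6,1)] -> total=6
Click 2 (4,2) count=3: revealed 1 new [(4,2)] -> total=7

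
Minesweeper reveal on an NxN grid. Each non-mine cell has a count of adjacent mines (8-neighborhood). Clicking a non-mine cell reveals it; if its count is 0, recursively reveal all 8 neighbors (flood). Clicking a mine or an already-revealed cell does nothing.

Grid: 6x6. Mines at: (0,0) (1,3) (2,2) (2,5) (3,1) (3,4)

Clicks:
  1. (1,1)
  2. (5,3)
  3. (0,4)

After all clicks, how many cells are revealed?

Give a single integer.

Answer: 14

Derivation:
Click 1 (1,1) count=2: revealed 1 new [(1,1)] -> total=1
Click 2 (5,3) count=0: revealed 12 new [(4,0) (4,1) (4,2) (4,3) (4,4) (4,5) (5,0) (5,1) (5,2) (5,3) (5,4) (5,5)] -> total=13
Click 3 (0,4) count=1: revealed 1 new [(0,4)] -> total=14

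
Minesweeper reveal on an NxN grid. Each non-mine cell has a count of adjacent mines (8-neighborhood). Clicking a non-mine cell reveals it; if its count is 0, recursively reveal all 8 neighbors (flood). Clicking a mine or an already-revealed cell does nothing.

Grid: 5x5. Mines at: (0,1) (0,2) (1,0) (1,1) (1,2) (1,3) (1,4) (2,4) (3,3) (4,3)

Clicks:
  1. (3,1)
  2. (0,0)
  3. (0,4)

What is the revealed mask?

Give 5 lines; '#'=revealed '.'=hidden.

Answer: #...#
.....
###..
###..
###..

Derivation:
Click 1 (3,1) count=0: revealed 9 new [(2,0) (2,1) (2,2) (3,0) (3,1) (3,2) (4,0) (4,1) (4,2)] -> total=9
Click 2 (0,0) count=3: revealed 1 new [(0,0)] -> total=10
Click 3 (0,4) count=2: revealed 1 new [(0,4)] -> total=11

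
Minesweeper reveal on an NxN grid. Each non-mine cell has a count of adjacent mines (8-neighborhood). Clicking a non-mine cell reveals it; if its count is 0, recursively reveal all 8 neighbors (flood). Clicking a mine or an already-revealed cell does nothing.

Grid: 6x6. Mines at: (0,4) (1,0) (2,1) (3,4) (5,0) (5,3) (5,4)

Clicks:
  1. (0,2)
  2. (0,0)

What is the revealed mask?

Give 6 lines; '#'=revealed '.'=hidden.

Click 1 (0,2) count=0: revealed 6 new [(0,1) (0,2) (0,3) (1,1) (1,2) (1,3)] -> total=6
Click 2 (0,0) count=1: revealed 1 new [(0,0)] -> total=7

Answer: ####..
.###..
......
......
......
......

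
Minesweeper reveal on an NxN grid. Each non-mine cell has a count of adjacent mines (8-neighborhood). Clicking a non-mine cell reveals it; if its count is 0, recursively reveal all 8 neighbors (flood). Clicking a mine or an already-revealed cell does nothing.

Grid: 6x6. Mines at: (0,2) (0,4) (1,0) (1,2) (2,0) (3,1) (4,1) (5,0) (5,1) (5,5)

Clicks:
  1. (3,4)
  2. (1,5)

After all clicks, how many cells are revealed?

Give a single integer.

Answer: 18

Derivation:
Click 1 (3,4) count=0: revealed 18 new [(1,3) (1,4) (1,5) (2,2) (2,3) (2,4) (2,5) (3,2) (3,3) (3,4) (3,5) (4,2) (4,3) (4,4) (4,5) (5,2) (5,3) (5,4)] -> total=18
Click 2 (1,5) count=1: revealed 0 new [(none)] -> total=18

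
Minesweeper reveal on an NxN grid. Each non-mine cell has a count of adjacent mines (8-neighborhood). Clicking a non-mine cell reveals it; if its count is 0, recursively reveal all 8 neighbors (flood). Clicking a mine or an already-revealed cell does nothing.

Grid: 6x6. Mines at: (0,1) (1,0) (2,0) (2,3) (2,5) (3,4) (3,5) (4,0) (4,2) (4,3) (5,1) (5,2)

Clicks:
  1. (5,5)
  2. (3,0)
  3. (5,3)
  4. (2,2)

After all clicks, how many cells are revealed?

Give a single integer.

Answer: 7

Derivation:
Click 1 (5,5) count=0: revealed 4 new [(4,4) (4,5) (5,4) (5,5)] -> total=4
Click 2 (3,0) count=2: revealed 1 new [(3,0)] -> total=5
Click 3 (5,3) count=3: revealed 1 new [(5,3)] -> total=6
Click 4 (2,2) count=1: revealed 1 new [(2,2)] -> total=7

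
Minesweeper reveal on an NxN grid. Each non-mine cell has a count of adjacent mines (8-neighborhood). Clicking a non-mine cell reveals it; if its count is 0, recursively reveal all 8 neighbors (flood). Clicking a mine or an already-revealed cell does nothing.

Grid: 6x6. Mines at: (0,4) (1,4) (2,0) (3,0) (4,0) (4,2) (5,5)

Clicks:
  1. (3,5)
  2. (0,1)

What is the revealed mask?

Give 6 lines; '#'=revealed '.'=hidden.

Answer: ####..
####..
.#####
.#####
...###
......

Derivation:
Click 1 (3,5) count=0: revealed 9 new [(2,3) (2,4) (2,5) (3,3) (3,4) (3,5) (4,3) (4,4) (4,5)] -> total=9
Click 2 (0,1) count=0: revealed 12 new [(0,0) (0,1) (0,2) (0,3) (1,0) (1,1) (1,2) (1,3) (2,1) (2,2) (3,1) (3,2)] -> total=21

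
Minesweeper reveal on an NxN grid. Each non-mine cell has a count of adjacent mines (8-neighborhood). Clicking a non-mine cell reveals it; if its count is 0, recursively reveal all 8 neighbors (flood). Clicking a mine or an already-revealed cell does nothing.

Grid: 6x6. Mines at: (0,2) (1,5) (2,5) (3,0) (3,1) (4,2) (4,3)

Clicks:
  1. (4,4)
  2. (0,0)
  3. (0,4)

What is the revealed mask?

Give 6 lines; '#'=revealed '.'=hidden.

Answer: ##..#.
##....
##....
......
....#.
......

Derivation:
Click 1 (4,4) count=1: revealed 1 new [(4,4)] -> total=1
Click 2 (0,0) count=0: revealed 6 new [(0,0) (0,1) (1,0) (1,1) (2,0) (2,1)] -> total=7
Click 3 (0,4) count=1: revealed 1 new [(0,4)] -> total=8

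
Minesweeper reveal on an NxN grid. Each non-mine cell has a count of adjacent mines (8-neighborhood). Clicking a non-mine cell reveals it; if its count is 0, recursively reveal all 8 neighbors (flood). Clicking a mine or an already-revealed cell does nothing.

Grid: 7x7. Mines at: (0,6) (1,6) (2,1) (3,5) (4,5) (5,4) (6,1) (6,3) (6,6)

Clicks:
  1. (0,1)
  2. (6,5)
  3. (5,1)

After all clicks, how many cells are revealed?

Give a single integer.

Answer: 31

Derivation:
Click 1 (0,1) count=0: revealed 30 new [(0,0) (0,1) (0,2) (0,3) (0,4) (0,5) (1,0) (1,1) (1,2) (1,3) (1,4) (1,5) (2,2) (2,3) (2,4) (2,5) (3,0) (3,1) (3,2) (3,3) (3,4) (4,0) (4,1) (4,2) (4,3) (4,4) (5,0) (5,1) (5,2) (5,3)] -> total=30
Click 2 (6,5) count=2: revealed 1 new [(6,5)] -> total=31
Click 3 (5,1) count=1: revealed 0 new [(none)] -> total=31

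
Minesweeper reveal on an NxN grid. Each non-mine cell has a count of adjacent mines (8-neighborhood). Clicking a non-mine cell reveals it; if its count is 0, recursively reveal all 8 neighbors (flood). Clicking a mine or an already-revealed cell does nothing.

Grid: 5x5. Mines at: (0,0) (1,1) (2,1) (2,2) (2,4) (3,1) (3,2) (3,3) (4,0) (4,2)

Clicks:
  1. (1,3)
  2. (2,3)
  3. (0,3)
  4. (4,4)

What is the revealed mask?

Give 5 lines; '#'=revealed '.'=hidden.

Click 1 (1,3) count=2: revealed 1 new [(1,3)] -> total=1
Click 2 (2,3) count=4: revealed 1 new [(2,3)] -> total=2
Click 3 (0,3) count=0: revealed 5 new [(0,2) (0,3) (0,4) (1,2) (1,4)] -> total=7
Click 4 (4,4) count=1: revealed 1 new [(4,4)] -> total=8

Answer: ..###
..###
...#.
.....
....#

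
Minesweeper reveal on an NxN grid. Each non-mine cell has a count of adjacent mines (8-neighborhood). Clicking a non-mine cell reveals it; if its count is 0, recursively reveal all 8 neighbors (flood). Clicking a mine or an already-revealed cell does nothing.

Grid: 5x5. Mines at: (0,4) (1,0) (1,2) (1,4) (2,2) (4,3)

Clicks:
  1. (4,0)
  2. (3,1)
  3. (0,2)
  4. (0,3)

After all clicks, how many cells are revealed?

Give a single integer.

Click 1 (4,0) count=0: revealed 8 new [(2,0) (2,1) (3,0) (3,1) (3,2) (4,0) (4,1) (4,2)] -> total=8
Click 2 (3,1) count=1: revealed 0 new [(none)] -> total=8
Click 3 (0,2) count=1: revealed 1 new [(0,2)] -> total=9
Click 4 (0,3) count=3: revealed 1 new [(0,3)] -> total=10

Answer: 10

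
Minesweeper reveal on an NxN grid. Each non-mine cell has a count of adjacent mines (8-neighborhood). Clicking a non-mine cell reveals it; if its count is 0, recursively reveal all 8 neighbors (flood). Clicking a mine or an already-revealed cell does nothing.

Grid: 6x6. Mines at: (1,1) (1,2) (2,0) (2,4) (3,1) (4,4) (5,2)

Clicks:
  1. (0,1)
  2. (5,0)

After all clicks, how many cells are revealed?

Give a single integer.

Click 1 (0,1) count=2: revealed 1 new [(0,1)] -> total=1
Click 2 (5,0) count=0: revealed 4 new [(4,0) (4,1) (5,0) (5,1)] -> total=5

Answer: 5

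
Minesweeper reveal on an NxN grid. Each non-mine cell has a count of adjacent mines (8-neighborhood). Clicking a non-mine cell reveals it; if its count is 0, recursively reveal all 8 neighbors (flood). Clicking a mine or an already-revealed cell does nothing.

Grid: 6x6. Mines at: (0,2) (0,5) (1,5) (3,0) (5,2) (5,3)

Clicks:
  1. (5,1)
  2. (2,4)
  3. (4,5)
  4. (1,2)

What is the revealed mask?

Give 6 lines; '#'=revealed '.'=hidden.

Answer: ......
.####.
.#####
.#####
.#####
.#..##

Derivation:
Click 1 (5,1) count=1: revealed 1 new [(5,1)] -> total=1
Click 2 (2,4) count=1: revealed 1 new [(2,4)] -> total=2
Click 3 (4,5) count=0: revealed 20 new [(1,1) (1,2) (1,3) (1,4) (2,1) (2,2) (2,3) (2,5) (3,1) (3,2) (3,3) (3,4) (3,5) (4,1) (4,2) (4,3) (4,4) (4,5) (5,4) (5,5)] -> total=22
Click 4 (1,2) count=1: revealed 0 new [(none)] -> total=22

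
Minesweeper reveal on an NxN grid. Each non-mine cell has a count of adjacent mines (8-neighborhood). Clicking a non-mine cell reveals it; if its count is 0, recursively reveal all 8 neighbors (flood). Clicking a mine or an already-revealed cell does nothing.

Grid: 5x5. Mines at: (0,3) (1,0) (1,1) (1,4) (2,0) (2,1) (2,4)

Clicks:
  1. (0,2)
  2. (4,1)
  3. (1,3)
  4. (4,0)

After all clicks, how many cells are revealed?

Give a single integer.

Answer: 12

Derivation:
Click 1 (0,2) count=2: revealed 1 new [(0,2)] -> total=1
Click 2 (4,1) count=0: revealed 10 new [(3,0) (3,1) (3,2) (3,3) (3,4) (4,0) (4,1) (4,2) (4,3) (4,4)] -> total=11
Click 3 (1,3) count=3: revealed 1 new [(1,3)] -> total=12
Click 4 (4,0) count=0: revealed 0 new [(none)] -> total=12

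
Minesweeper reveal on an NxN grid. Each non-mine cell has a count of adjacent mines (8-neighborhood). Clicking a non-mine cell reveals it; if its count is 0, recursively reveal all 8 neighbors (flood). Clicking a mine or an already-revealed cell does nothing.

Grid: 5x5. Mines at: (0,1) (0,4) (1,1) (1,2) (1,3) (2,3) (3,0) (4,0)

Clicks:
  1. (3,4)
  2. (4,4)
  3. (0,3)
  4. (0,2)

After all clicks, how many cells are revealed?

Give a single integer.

Click 1 (3,4) count=1: revealed 1 new [(3,4)] -> total=1
Click 2 (4,4) count=0: revealed 7 new [(3,1) (3,2) (3,3) (4,1) (4,2) (4,3) (4,4)] -> total=8
Click 3 (0,3) count=3: revealed 1 new [(0,3)] -> total=9
Click 4 (0,2) count=4: revealed 1 new [(0,2)] -> total=10

Answer: 10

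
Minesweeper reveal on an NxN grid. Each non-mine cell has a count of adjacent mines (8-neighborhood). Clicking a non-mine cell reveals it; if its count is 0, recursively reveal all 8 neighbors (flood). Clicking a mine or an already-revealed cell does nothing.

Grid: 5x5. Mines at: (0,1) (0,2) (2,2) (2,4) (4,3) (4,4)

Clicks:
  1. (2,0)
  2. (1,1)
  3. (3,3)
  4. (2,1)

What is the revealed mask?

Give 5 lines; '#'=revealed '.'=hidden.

Click 1 (2,0) count=0: revealed 10 new [(1,0) (1,1) (2,0) (2,1) (3,0) (3,1) (3,2) (4,0) (4,1) (4,2)] -> total=10
Click 2 (1,1) count=3: revealed 0 new [(none)] -> total=10
Click 3 (3,3) count=4: revealed 1 new [(3,3)] -> total=11
Click 4 (2,1) count=1: revealed 0 new [(none)] -> total=11

Answer: .....
##...
##...
####.
###..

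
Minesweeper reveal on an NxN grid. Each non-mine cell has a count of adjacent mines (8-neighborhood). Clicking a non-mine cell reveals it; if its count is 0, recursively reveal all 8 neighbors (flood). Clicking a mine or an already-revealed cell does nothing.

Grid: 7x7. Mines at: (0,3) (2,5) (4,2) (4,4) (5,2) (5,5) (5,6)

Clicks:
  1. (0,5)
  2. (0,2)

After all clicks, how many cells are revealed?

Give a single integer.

Answer: 7

Derivation:
Click 1 (0,5) count=0: revealed 6 new [(0,4) (0,5) (0,6) (1,4) (1,5) (1,6)] -> total=6
Click 2 (0,2) count=1: revealed 1 new [(0,2)] -> total=7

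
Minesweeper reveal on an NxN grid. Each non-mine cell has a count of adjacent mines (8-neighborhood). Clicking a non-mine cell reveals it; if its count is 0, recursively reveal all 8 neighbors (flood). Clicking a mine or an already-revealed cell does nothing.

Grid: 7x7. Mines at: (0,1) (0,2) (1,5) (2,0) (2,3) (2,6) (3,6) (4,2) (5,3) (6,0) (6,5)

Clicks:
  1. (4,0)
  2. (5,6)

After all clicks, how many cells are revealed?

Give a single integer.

Answer: 7

Derivation:
Click 1 (4,0) count=0: revealed 6 new [(3,0) (3,1) (4,0) (4,1) (5,0) (5,1)] -> total=6
Click 2 (5,6) count=1: revealed 1 new [(5,6)] -> total=7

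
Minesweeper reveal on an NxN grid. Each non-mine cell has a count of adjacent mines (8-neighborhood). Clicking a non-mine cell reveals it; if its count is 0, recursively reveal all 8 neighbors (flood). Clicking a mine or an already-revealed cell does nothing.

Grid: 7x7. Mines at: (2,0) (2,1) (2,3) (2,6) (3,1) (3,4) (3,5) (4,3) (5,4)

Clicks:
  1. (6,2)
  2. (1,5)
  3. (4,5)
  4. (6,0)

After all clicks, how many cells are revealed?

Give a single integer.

Answer: 13

Derivation:
Click 1 (6,2) count=0: revealed 11 new [(4,0) (4,1) (4,2) (5,0) (5,1) (5,2) (5,3) (6,0) (6,1) (6,2) (6,3)] -> total=11
Click 2 (1,5) count=1: revealed 1 new [(1,5)] -> total=12
Click 3 (4,5) count=3: revealed 1 new [(4,5)] -> total=13
Click 4 (6,0) count=0: revealed 0 new [(none)] -> total=13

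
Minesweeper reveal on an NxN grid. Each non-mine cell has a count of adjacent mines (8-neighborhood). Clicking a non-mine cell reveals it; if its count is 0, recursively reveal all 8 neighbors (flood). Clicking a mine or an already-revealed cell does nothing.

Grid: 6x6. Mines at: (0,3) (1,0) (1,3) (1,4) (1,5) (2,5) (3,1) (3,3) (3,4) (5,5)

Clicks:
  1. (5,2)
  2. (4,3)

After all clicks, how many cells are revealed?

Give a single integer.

Click 1 (5,2) count=0: revealed 10 new [(4,0) (4,1) (4,2) (4,3) (4,4) (5,0) (5,1) (5,2) (5,3) (5,4)] -> total=10
Click 2 (4,3) count=2: revealed 0 new [(none)] -> total=10

Answer: 10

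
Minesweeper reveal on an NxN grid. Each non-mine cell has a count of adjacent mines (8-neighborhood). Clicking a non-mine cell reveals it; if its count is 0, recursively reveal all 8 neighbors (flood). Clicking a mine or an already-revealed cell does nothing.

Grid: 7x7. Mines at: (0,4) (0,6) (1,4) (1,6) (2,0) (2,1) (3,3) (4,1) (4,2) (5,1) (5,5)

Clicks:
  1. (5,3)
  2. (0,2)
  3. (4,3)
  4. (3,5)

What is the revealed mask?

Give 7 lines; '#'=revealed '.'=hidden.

Click 1 (5,3) count=1: revealed 1 new [(5,3)] -> total=1
Click 2 (0,2) count=0: revealed 8 new [(0,0) (0,1) (0,2) (0,3) (1,0) (1,1) (1,2) (1,3)] -> total=9
Click 3 (4,3) count=2: revealed 1 new [(4,3)] -> total=10
Click 4 (3,5) count=0: revealed 9 new [(2,4) (2,5) (2,6) (3,4) (3,5) (3,6) (4,4) (4,5) (4,6)] -> total=19

Answer: ####...
####...
....###
....###
...####
...#...
.......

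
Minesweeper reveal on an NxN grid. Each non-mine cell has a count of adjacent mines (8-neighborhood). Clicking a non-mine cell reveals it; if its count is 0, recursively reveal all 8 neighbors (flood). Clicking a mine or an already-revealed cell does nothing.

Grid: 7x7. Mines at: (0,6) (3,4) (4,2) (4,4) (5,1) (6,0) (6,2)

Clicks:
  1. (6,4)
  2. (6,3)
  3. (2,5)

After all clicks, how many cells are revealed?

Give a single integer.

Answer: 16

Derivation:
Click 1 (6,4) count=0: revealed 16 new [(1,5) (1,6) (2,5) (2,6) (3,5) (3,6) (4,5) (4,6) (5,3) (5,4) (5,5) (5,6) (6,3) (6,4) (6,5) (6,6)] -> total=16
Click 2 (6,3) count=1: revealed 0 new [(none)] -> total=16
Click 3 (2,5) count=1: revealed 0 new [(none)] -> total=16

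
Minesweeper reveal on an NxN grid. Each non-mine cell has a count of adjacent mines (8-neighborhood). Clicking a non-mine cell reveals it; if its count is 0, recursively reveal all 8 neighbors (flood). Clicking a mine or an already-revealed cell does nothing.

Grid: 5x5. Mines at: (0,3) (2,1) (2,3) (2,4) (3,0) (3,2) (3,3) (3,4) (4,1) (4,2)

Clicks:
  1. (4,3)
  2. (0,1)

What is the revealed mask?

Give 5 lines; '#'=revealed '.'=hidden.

Click 1 (4,3) count=4: revealed 1 new [(4,3)] -> total=1
Click 2 (0,1) count=0: revealed 6 new [(0,0) (0,1) (0,2) (1,0) (1,1) (1,2)] -> total=7

Answer: ###..
###..
.....
.....
...#.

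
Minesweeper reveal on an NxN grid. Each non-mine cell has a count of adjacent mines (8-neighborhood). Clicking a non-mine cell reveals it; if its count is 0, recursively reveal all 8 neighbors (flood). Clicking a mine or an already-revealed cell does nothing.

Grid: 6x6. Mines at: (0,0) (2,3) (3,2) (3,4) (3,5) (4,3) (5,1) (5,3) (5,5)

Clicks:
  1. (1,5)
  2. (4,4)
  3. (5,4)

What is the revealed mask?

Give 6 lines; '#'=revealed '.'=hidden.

Click 1 (1,5) count=0: revealed 12 new [(0,1) (0,2) (0,3) (0,4) (0,5) (1,1) (1,2) (1,3) (1,4) (1,5) (2,4) (2,5)] -> total=12
Click 2 (4,4) count=5: revealed 1 new [(4,4)] -> total=13
Click 3 (5,4) count=3: revealed 1 new [(5,4)] -> total=14

Answer: .#####
.#####
....##
......
....#.
....#.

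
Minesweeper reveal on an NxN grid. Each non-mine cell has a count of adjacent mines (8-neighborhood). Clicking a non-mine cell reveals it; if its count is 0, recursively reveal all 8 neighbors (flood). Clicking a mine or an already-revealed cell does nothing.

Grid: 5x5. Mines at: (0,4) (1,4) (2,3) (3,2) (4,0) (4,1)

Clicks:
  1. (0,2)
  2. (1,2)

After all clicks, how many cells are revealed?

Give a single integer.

Answer: 13

Derivation:
Click 1 (0,2) count=0: revealed 13 new [(0,0) (0,1) (0,2) (0,3) (1,0) (1,1) (1,2) (1,3) (2,0) (2,1) (2,2) (3,0) (3,1)] -> total=13
Click 2 (1,2) count=1: revealed 0 new [(none)] -> total=13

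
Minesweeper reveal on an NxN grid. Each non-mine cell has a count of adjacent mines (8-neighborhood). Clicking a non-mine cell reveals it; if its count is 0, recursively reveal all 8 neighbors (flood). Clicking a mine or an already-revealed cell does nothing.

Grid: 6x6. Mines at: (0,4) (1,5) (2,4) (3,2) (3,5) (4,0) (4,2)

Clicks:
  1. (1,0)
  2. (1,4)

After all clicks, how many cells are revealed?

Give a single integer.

Click 1 (1,0) count=0: revealed 14 new [(0,0) (0,1) (0,2) (0,3) (1,0) (1,1) (1,2) (1,3) (2,0) (2,1) (2,2) (2,3) (3,0) (3,1)] -> total=14
Click 2 (1,4) count=3: revealed 1 new [(1,4)] -> total=15

Answer: 15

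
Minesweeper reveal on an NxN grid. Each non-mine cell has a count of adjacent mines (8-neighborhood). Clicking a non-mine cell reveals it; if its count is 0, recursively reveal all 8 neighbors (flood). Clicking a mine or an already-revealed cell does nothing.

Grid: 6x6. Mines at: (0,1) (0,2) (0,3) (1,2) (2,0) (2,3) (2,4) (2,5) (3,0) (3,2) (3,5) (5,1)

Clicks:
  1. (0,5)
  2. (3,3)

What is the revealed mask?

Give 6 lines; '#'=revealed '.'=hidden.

Answer: ....##
....##
......
...#..
......
......

Derivation:
Click 1 (0,5) count=0: revealed 4 new [(0,4) (0,5) (1,4) (1,5)] -> total=4
Click 2 (3,3) count=3: revealed 1 new [(3,3)] -> total=5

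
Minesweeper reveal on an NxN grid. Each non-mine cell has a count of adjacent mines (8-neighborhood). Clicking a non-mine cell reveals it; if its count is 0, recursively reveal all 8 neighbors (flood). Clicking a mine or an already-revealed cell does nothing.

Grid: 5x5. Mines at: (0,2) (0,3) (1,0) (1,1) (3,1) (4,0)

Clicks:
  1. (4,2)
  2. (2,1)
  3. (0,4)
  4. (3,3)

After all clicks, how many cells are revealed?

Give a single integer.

Answer: 14

Derivation:
Click 1 (4,2) count=1: revealed 1 new [(4,2)] -> total=1
Click 2 (2,1) count=3: revealed 1 new [(2,1)] -> total=2
Click 3 (0,4) count=1: revealed 1 new [(0,4)] -> total=3
Click 4 (3,3) count=0: revealed 11 new [(1,2) (1,3) (1,4) (2,2) (2,3) (2,4) (3,2) (3,3) (3,4) (4,3) (4,4)] -> total=14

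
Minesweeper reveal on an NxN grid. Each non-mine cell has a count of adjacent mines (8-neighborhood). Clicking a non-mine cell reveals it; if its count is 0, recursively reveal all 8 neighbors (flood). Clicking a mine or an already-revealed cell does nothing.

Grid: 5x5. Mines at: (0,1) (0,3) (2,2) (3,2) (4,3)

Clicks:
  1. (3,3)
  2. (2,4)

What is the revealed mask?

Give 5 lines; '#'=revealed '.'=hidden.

Click 1 (3,3) count=3: revealed 1 new [(3,3)] -> total=1
Click 2 (2,4) count=0: revealed 5 new [(1,3) (1,4) (2,3) (2,4) (3,4)] -> total=6

Answer: .....
...##
...##
...##
.....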